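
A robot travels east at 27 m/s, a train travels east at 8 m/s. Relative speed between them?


Given: v_A = 27 m/s east, v_B = 8 m/s east
Both move in the same direction; relative speed = |v_A - v_B|
|27 - 8| = |19|
= 19 m/s

19 m/s


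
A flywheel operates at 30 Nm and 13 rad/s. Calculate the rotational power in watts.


Given: tau = 30 Nm, omega = 13 rad/s
Using P = tau * omega
P = 30 * 13
P = 390 W

390 W


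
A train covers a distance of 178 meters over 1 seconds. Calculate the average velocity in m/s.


Given: distance d = 178 m, time t = 1 s
Using v = d / t
v = 178 / 1
v = 178 m/s

178 m/s


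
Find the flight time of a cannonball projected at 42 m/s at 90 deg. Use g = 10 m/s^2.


Given: v0 = 42 m/s, theta = 90 deg, g = 10 m/s^2
sin(90) = 1
Using T = 2*v0*sin(theta) / g
T = 2*42*1 / 10
T = 84 / 10
T = 42/5 s

42/5 s


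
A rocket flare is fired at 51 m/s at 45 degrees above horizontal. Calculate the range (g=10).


Given: v0 = 51 m/s, theta = 45 deg, g = 10 m/s^2
sin(2*45) = sin(90) = 1
Using R = v0^2 * sin(2*theta) / g
R = 51^2 * 1 / 10
R = 2601 / 10
R = 2601/10 m

2601/10 m


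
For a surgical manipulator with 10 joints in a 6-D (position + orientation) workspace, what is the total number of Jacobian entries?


Given: task space dimension = 6, joints = 10
Jacobian is a 6 x 10 matrix
Total entries = rows * columns
Total = 6 * 10
Total = 60

60


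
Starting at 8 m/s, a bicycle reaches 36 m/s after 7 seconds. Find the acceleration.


Given: initial velocity v0 = 8 m/s, final velocity v = 36 m/s, time t = 7 s
Using a = (v - v0) / t
a = (36 - 8) / 7
a = 28 / 7
a = 4 m/s^2

4 m/s^2


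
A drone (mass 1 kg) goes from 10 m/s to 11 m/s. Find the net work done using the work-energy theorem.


Given: m = 1 kg, v0 = 10 m/s, v = 11 m/s
Using W = (1/2)*m*(v^2 - v0^2)
v^2 = 11^2 = 121
v0^2 = 10^2 = 100
v^2 - v0^2 = 121 - 100 = 21
W = (1/2)*1*21 = 21/2 J

21/2 J


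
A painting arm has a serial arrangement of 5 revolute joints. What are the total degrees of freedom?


Given: serial robot with 5 revolute joints
DOF contribution per joint type: revolute=1, prismatic=1, spherical=3, fixed=0
DOF = 5*1
DOF = 5

5


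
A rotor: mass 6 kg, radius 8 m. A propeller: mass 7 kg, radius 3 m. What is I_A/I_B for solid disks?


Given: M1=6 kg, R1=8 m, M2=7 kg, R2=3 m
For a disk: I = (1/2)*M*R^2, so I_A/I_B = (M1*R1^2)/(M2*R2^2)
M1*R1^2 = 6*64 = 384
M2*R2^2 = 7*9 = 63
I_A/I_B = 384/63 = 128/21

128/21


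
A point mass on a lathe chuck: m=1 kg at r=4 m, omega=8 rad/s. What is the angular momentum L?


Given: m = 1 kg, r = 4 m, omega = 8 rad/s
For a point mass: I = m*r^2
I = 1*4^2 = 1*16 = 16
L = I*omega = 16*8
L = 128 kg*m^2/s

128 kg*m^2/s


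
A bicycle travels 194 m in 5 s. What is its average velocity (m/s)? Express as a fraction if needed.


Given: distance d = 194 m, time t = 5 s
Using v = d / t
v = 194 / 5
v = 194/5 m/s

194/5 m/s


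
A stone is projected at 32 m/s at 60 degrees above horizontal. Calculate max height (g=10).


Given: v0 = 32 m/s, theta = 60 deg, g = 10 m/s^2
sin^2(60) = 3/4
Using H = v0^2 * sin^2(theta) / (2*g)
H = 32^2 * 3/4 / (2*10)
H = 1024 * 3/4 / 20
H = 768 / 20
H = 192/5 m

192/5 m


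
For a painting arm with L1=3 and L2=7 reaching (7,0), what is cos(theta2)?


Given: L1 = 3, L2 = 7, target (x, y) = (7, 0)
Using cos(theta2) = (x^2 + y^2 - L1^2 - L2^2) / (2*L1*L2)
x^2 + y^2 = 7^2 + 0 = 49
L1^2 + L2^2 = 9 + 49 = 58
Numerator = 49 - 58 = -9
Denominator = 2*3*7 = 42
cos(theta2) = -9/42 = -3/14

-3/14


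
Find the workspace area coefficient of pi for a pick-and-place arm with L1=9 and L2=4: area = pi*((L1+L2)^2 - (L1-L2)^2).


Given: L1 = 9, L2 = 4
(L1+L2)^2 = (13)^2 = 169
(L1-L2)^2 = (5)^2 = 25
Difference = 169 - 25 = 144
This equals 4*L1*L2 = 4*9*4 = 144
Workspace area = 144*pi

144


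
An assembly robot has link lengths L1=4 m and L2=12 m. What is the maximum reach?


Given: L1 = 4 m, L2 = 12 m
For a 2-link planar arm, max reach = L1 + L2 (fully extended)
Max reach = 4 + 12
Max reach = 16 m

16 m


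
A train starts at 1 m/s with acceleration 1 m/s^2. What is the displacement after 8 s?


Given: v0 = 1 m/s, a = 1 m/s^2, t = 8 s
Using s = v0*t + (1/2)*a*t^2
s = 1*8 + (1/2)*1*8^2
s = 8 + (1/2)*64
s = 8 + 32
s = 40

40 m


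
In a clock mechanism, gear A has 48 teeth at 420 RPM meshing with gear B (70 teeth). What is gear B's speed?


Given: N1 = 48 teeth, w1 = 420 RPM, N2 = 70 teeth
Using N1*w1 = N2*w2
w2 = N1*w1 / N2
w2 = 48*420 / 70
w2 = 20160 / 70
w2 = 288 RPM

288 RPM


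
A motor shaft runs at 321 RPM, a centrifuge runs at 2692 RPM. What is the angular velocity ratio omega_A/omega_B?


Given: RPM_A = 321, RPM_B = 2692
omega = 2*pi*RPM/60, so omega_A/omega_B = RPM_A / RPM_B
omega_A/omega_B = 321 / 2692
omega_A/omega_B = 321/2692

321/2692


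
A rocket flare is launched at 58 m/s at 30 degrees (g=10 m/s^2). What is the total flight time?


Given: v0 = 58 m/s, theta = 30 deg, g = 10 m/s^2
sin(30) = 1/2
Using T = 2*v0*sin(theta) / g
T = 2*58*1/2 / 10
T = 58 / 10
T = 29/5 s

29/5 s


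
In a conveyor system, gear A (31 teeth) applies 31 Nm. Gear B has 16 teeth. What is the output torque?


Given: N1 = 31, N2 = 16, T1 = 31 Nm
Using T2/T1 = N2/N1
T2 = T1 * N2 / N1
T2 = 31 * 16 / 31
T2 = 496 / 31
T2 = 16 Nm

16 Nm


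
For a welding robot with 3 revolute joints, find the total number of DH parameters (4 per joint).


Given: 3 joints, 4 DH parameters per joint (d, theta, a, alpha)
Total DH parameters = number_of_joints * 4
Total = 3 * 4
Total = 12

12


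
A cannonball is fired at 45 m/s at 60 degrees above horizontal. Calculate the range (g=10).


Given: v0 = 45 m/s, theta = 60 deg, g = 10 m/s^2
sin(2*60) = sin(120) = sqrt(3)/2
Using R = v0^2 * sin(2*theta) / g
R = 45^2 * (sqrt(3)/2) / 10
R = 2025 * sqrt(3) / 20
R = 405/4*sqrt(3) m

405/4*sqrt(3) m


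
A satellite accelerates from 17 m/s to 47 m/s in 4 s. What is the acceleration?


Given: initial velocity v0 = 17 m/s, final velocity v = 47 m/s, time t = 4 s
Using a = (v - v0) / t
a = (47 - 17) / 4
a = 30 / 4
a = 15/2 m/s^2

15/2 m/s^2


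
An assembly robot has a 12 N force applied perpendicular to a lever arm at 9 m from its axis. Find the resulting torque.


Given: F = 12 N, r = 9 m, angle = 90 deg (perpendicular)
Using tau = F * r * sin(90)
sin(90) = 1
tau = 12 * 9 * 1
tau = 108 Nm

108 Nm


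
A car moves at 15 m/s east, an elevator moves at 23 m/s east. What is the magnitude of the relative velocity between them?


Given: v_A = 15 m/s east, v_B = 23 m/s east
Both move in the same direction; relative speed = |v_A - v_B|
|15 - 23| = |-8|
= 8 m/s

8 m/s


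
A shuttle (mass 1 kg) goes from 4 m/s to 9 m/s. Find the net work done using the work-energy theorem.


Given: m = 1 kg, v0 = 4 m/s, v = 9 m/s
Using W = (1/2)*m*(v^2 - v0^2)
v^2 = 9^2 = 81
v0^2 = 4^2 = 16
v^2 - v0^2 = 81 - 16 = 65
W = (1/2)*1*65 = 65/2 J

65/2 J


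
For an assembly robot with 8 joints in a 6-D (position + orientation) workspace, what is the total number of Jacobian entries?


Given: task space dimension = 6, joints = 8
Jacobian is a 6 x 8 matrix
Total entries = rows * columns
Total = 6 * 8
Total = 48

48


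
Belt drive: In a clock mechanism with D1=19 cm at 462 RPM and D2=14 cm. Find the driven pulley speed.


Given: D1 = 19 cm, w1 = 462 RPM, D2 = 14 cm
Using D1*w1 = D2*w2
w2 = D1*w1 / D2
w2 = 19*462 / 14
w2 = 8778 / 14
w2 = 627 RPM

627 RPM


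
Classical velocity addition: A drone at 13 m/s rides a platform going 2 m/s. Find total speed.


Given: object velocity = 13 m/s, platform velocity = 2 m/s (same direction)
Using classical velocity addition: v_total = v_object + v_platform
v_total = 13 + 2
v_total = 15 m/s

15 m/s


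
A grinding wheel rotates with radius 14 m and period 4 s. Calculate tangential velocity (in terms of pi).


Given: radius r = 14 m, period T = 4 s
Using v = 2*pi*r / T
v = 2*pi*14 / 4
v = 28*pi / 4
v = 7*pi m/s

7*pi m/s


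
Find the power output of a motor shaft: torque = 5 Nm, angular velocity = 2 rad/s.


Given: tau = 5 Nm, omega = 2 rad/s
Using P = tau * omega
P = 5 * 2
P = 10 W

10 W


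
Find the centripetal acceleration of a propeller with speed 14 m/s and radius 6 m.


Given: v = 14 m/s, r = 6 m
Using a_c = v^2 / r
a_c = 14^2 / 6
a_c = 196 / 6
a_c = 98/3 m/s^2

98/3 m/s^2


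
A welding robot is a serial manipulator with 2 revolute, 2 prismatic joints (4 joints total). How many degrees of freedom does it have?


Given: serial robot with 2 revolute, 2 prismatic joints
DOF contribution per joint type: revolute=1, prismatic=1, spherical=3, fixed=0
DOF = 2*1 + 2*1
DOF = 4

4


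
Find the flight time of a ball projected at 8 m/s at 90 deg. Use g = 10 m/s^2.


Given: v0 = 8 m/s, theta = 90 deg, g = 10 m/s^2
sin(90) = 1
Using T = 2*v0*sin(theta) / g
T = 2*8*1 / 10
T = 16 / 10
T = 8/5 s

8/5 s


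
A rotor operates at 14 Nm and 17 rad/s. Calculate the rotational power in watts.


Given: tau = 14 Nm, omega = 17 rad/s
Using P = tau * omega
P = 14 * 17
P = 238 W

238 W


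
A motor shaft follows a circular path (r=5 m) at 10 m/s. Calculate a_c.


Given: v = 10 m/s, r = 5 m
Using a_c = v^2 / r
a_c = 10^2 / 5
a_c = 100 / 5
a_c = 20 m/s^2

20 m/s^2


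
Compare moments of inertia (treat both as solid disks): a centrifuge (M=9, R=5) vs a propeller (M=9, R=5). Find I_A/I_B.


Given: M1=9 kg, R1=5 m, M2=9 kg, R2=5 m
For a disk: I = (1/2)*M*R^2, so I_A/I_B = (M1*R1^2)/(M2*R2^2)
M1*R1^2 = 9*25 = 225
M2*R2^2 = 9*25 = 225
I_A/I_B = 225/225 = 1

1


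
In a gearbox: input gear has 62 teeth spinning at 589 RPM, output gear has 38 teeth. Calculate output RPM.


Given: N1 = 62 teeth, w1 = 589 RPM, N2 = 38 teeth
Using N1*w1 = N2*w2
w2 = N1*w1 / N2
w2 = 62*589 / 38
w2 = 36518 / 38
w2 = 961 RPM

961 RPM


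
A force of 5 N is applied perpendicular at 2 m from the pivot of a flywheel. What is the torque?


Given: F = 5 N, r = 2 m, angle = 90 deg (perpendicular)
Using tau = F * r * sin(90)
sin(90) = 1
tau = 5 * 2 * 1
tau = 10 Nm

10 Nm


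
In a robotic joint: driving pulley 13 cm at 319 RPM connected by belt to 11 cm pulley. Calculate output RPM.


Given: D1 = 13 cm, w1 = 319 RPM, D2 = 11 cm
Using D1*w1 = D2*w2
w2 = D1*w1 / D2
w2 = 13*319 / 11
w2 = 4147 / 11
w2 = 377 RPM

377 RPM


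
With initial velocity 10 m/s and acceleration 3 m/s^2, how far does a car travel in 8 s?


Given: v0 = 10 m/s, a = 3 m/s^2, t = 8 s
Using s = v0*t + (1/2)*a*t^2
s = 10*8 + (1/2)*3*8^2
s = 80 + (1/2)*192
s = 80 + 96
s = 176

176 m


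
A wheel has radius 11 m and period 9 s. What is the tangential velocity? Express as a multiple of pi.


Given: radius r = 11 m, period T = 9 s
Using v = 2*pi*r / T
v = 2*pi*11 / 9
v = 22*pi / 9
v = 22/9*pi m/s

22/9*pi m/s


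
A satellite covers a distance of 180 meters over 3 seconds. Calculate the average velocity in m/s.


Given: distance d = 180 m, time t = 3 s
Using v = d / t
v = 180 / 3
v = 60 m/s

60 m/s


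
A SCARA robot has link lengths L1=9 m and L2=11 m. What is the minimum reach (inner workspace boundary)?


Given: L1 = 9 m, L2 = 11 m
For a 2-link planar arm, min reach = |L1 - L2| (second link folded back)
Min reach = |9 - 11|
Min reach = 2 m

2 m


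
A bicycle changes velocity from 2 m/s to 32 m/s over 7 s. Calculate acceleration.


Given: initial velocity v0 = 2 m/s, final velocity v = 32 m/s, time t = 7 s
Using a = (v - v0) / t
a = (32 - 2) / 7
a = 30 / 7
a = 30/7 m/s^2

30/7 m/s^2


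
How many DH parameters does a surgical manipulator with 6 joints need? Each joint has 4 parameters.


Given: 6 joints, 4 DH parameters per joint (d, theta, a, alpha)
Total DH parameters = number_of_joints * 4
Total = 6 * 4
Total = 24

24


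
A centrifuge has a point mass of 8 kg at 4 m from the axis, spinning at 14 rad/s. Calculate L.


Given: m = 8 kg, r = 4 m, omega = 14 rad/s
For a point mass: I = m*r^2
I = 8*4^2 = 8*16 = 128
L = I*omega = 128*14
L = 1792 kg*m^2/s

1792 kg*m^2/s


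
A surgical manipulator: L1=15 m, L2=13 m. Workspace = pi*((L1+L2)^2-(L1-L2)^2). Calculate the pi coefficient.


Given: L1 = 15, L2 = 13
(L1+L2)^2 = (28)^2 = 784
(L1-L2)^2 = (2)^2 = 4
Difference = 784 - 4 = 780
This equals 4*L1*L2 = 4*15*13 = 780
Workspace area = 780*pi

780


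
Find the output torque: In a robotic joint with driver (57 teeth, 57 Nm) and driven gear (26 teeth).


Given: N1 = 57, N2 = 26, T1 = 57 Nm
Using T2/T1 = N2/N1
T2 = T1 * N2 / N1
T2 = 57 * 26 / 57
T2 = 1482 / 57
T2 = 26 Nm

26 Nm


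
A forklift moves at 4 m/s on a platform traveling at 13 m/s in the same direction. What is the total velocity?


Given: object velocity = 4 m/s, platform velocity = 13 m/s (same direction)
Using classical velocity addition: v_total = v_object + v_platform
v_total = 4 + 13
v_total = 17 m/s

17 m/s


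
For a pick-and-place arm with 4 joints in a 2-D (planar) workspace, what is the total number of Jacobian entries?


Given: task space dimension = 2, joints = 4
Jacobian is a 2 x 4 matrix
Total entries = rows * columns
Total = 2 * 4
Total = 8

8


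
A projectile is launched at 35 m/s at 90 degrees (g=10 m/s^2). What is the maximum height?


Given: v0 = 35 m/s, theta = 90 deg, g = 10 m/s^2
sin^2(90) = 1
Using H = v0^2 * sin^2(theta) / (2*g)
H = 35^2 * 1 / (2*10)
H = 1225 * 1 / 20
H = 1225 / 20
H = 245/4 m

245/4 m


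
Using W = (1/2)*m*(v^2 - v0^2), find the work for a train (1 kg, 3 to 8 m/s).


Given: m = 1 kg, v0 = 3 m/s, v = 8 m/s
Using W = (1/2)*m*(v^2 - v0^2)
v^2 = 8^2 = 64
v0^2 = 3^2 = 9
v^2 - v0^2 = 64 - 9 = 55
W = (1/2)*1*55 = 55/2 J

55/2 J


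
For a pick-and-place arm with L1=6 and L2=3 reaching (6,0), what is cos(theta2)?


Given: L1 = 6, L2 = 3, target (x, y) = (6, 0)
Using cos(theta2) = (x^2 + y^2 - L1^2 - L2^2) / (2*L1*L2)
x^2 + y^2 = 6^2 + 0 = 36
L1^2 + L2^2 = 36 + 9 = 45
Numerator = 36 - 45 = -9
Denominator = 2*6*3 = 36
cos(theta2) = -9/36 = -1/4

-1/4


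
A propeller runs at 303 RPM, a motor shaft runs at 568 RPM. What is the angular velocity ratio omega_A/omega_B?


Given: RPM_A = 303, RPM_B = 568
omega = 2*pi*RPM/60, so omega_A/omega_B = RPM_A / RPM_B
omega_A/omega_B = 303 / 568
omega_A/omega_B = 303/568

303/568


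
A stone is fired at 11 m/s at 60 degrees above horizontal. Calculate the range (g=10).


Given: v0 = 11 m/s, theta = 60 deg, g = 10 m/s^2
sin(2*60) = sin(120) = sqrt(3)/2
Using R = v0^2 * sin(2*theta) / g
R = 11^2 * (sqrt(3)/2) / 10
R = 121 * sqrt(3) / 20
R = 121/20*sqrt(3) m

121/20*sqrt(3) m


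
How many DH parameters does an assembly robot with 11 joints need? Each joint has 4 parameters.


Given: 11 joints, 4 DH parameters per joint (d, theta, a, alpha)
Total DH parameters = number_of_joints * 4
Total = 11 * 4
Total = 44

44


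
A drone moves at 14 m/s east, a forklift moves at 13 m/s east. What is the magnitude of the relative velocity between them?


Given: v_A = 14 m/s east, v_B = 13 m/s east
Both move in the same direction; relative speed = |v_A - v_B|
|14 - 13| = |1|
= 1 m/s

1 m/s


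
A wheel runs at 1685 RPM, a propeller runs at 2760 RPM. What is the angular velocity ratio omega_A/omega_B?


Given: RPM_A = 1685, RPM_B = 2760
omega = 2*pi*RPM/60, so omega_A/omega_B = RPM_A / RPM_B
omega_A/omega_B = 1685 / 2760
omega_A/omega_B = 337/552

337/552


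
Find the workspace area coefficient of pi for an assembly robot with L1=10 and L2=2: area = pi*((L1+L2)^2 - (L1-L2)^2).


Given: L1 = 10, L2 = 2
(L1+L2)^2 = (12)^2 = 144
(L1-L2)^2 = (8)^2 = 64
Difference = 144 - 64 = 80
This equals 4*L1*L2 = 4*10*2 = 80
Workspace area = 80*pi

80


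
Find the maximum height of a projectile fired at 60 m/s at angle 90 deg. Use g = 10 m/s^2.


Given: v0 = 60 m/s, theta = 90 deg, g = 10 m/s^2
sin^2(90) = 1
Using H = v0^2 * sin^2(theta) / (2*g)
H = 60^2 * 1 / (2*10)
H = 3600 * 1 / 20
H = 3600 / 20
H = 180 m

180 m


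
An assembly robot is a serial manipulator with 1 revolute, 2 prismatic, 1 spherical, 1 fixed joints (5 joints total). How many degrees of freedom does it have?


Given: serial robot with 1 revolute, 2 prismatic, 1 spherical, 1 fixed joints
DOF contribution per joint type: revolute=1, prismatic=1, spherical=3, fixed=0
DOF = 1*1 + 2*1 + 1*3 + 1*0
DOF = 6

6


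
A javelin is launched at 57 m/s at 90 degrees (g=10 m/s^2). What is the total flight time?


Given: v0 = 57 m/s, theta = 90 deg, g = 10 m/s^2
sin(90) = 1
Using T = 2*v0*sin(theta) / g
T = 2*57*1 / 10
T = 114 / 10
T = 57/5 s

57/5 s


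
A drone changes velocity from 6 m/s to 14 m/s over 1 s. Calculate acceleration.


Given: initial velocity v0 = 6 m/s, final velocity v = 14 m/s, time t = 1 s
Using a = (v - v0) / t
a = (14 - 6) / 1
a = 8 / 1
a = 8 m/s^2

8 m/s^2


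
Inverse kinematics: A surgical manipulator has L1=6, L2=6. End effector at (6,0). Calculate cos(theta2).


Given: L1 = 6, L2 = 6, target (x, y) = (6, 0)
Using cos(theta2) = (x^2 + y^2 - L1^2 - L2^2) / (2*L1*L2)
x^2 + y^2 = 6^2 + 0 = 36
L1^2 + L2^2 = 36 + 36 = 72
Numerator = 36 - 72 = -36
Denominator = 2*6*6 = 72
cos(theta2) = -36/72 = -1/2

-1/2


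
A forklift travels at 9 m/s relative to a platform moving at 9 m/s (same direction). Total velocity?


Given: object velocity = 9 m/s, platform velocity = 9 m/s (same direction)
Using classical velocity addition: v_total = v_object + v_platform
v_total = 9 + 9
v_total = 18 m/s

18 m/s


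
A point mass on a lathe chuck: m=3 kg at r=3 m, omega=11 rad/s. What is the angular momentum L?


Given: m = 3 kg, r = 3 m, omega = 11 rad/s
For a point mass: I = m*r^2
I = 3*3^2 = 3*9 = 27
L = I*omega = 27*11
L = 297 kg*m^2/s

297 kg*m^2/s


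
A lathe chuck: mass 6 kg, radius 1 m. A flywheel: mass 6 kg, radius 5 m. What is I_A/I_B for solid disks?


Given: M1=6 kg, R1=1 m, M2=6 kg, R2=5 m
For a disk: I = (1/2)*M*R^2, so I_A/I_B = (M1*R1^2)/(M2*R2^2)
M1*R1^2 = 6*1 = 6
M2*R2^2 = 6*25 = 150
I_A/I_B = 6/150 = 1/25

1/25


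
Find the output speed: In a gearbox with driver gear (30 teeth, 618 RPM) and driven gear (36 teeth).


Given: N1 = 30 teeth, w1 = 618 RPM, N2 = 36 teeth
Using N1*w1 = N2*w2
w2 = N1*w1 / N2
w2 = 30*618 / 36
w2 = 18540 / 36
w2 = 515 RPM

515 RPM


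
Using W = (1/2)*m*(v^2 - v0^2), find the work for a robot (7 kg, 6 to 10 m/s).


Given: m = 7 kg, v0 = 6 m/s, v = 10 m/s
Using W = (1/2)*m*(v^2 - v0^2)
v^2 = 10^2 = 100
v0^2 = 6^2 = 36
v^2 - v0^2 = 100 - 36 = 64
W = (1/2)*7*64 = 224 J

224 J


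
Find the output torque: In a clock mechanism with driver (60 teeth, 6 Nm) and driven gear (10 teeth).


Given: N1 = 60, N2 = 10, T1 = 6 Nm
Using T2/T1 = N2/N1
T2 = T1 * N2 / N1
T2 = 6 * 10 / 60
T2 = 60 / 60
T2 = 1 Nm

1 Nm


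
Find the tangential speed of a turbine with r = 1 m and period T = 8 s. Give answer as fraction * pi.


Given: radius r = 1 m, period T = 8 s
Using v = 2*pi*r / T
v = 2*pi*1 / 8
v = 2*pi / 8
v = 1/4*pi m/s

1/4*pi m/s


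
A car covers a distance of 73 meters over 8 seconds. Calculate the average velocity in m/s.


Given: distance d = 73 m, time t = 8 s
Using v = d / t
v = 73 / 8
v = 73/8 m/s

73/8 m/s


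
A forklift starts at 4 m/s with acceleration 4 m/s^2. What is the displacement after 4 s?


Given: v0 = 4 m/s, a = 4 m/s^2, t = 4 s
Using s = v0*t + (1/2)*a*t^2
s = 4*4 + (1/2)*4*4^2
s = 16 + (1/2)*64
s = 16 + 32
s = 48

48 m


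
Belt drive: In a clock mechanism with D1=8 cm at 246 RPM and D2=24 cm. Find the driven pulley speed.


Given: D1 = 8 cm, w1 = 246 RPM, D2 = 24 cm
Using D1*w1 = D2*w2
w2 = D1*w1 / D2
w2 = 8*246 / 24
w2 = 1968 / 24
w2 = 82 RPM

82 RPM


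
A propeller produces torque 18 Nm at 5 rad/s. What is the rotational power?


Given: tau = 18 Nm, omega = 5 rad/s
Using P = tau * omega
P = 18 * 5
P = 90 W

90 W


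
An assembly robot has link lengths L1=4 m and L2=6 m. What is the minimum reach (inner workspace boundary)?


Given: L1 = 4 m, L2 = 6 m
For a 2-link planar arm, min reach = |L1 - L2| (second link folded back)
Min reach = |4 - 6|
Min reach = 2 m

2 m


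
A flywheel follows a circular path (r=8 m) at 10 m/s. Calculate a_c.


Given: v = 10 m/s, r = 8 m
Using a_c = v^2 / r
a_c = 10^2 / 8
a_c = 100 / 8
a_c = 25/2 m/s^2

25/2 m/s^2


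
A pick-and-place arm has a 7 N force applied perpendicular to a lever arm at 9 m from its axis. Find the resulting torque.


Given: F = 7 N, r = 9 m, angle = 90 deg (perpendicular)
Using tau = F * r * sin(90)
sin(90) = 1
tau = 7 * 9 * 1
tau = 63 Nm

63 Nm


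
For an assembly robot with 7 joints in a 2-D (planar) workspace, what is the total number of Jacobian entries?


Given: task space dimension = 2, joints = 7
Jacobian is a 2 x 7 matrix
Total entries = rows * columns
Total = 2 * 7
Total = 14

14


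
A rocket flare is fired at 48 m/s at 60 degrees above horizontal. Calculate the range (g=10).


Given: v0 = 48 m/s, theta = 60 deg, g = 10 m/s^2
sin(2*60) = sin(120) = sqrt(3)/2
Using R = v0^2 * sin(2*theta) / g
R = 48^2 * (sqrt(3)/2) / 10
R = 2304 * sqrt(3) / 20
R = 576/5*sqrt(3) m

576/5*sqrt(3) m


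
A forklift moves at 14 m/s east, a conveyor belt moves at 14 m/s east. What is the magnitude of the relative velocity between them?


Given: v_A = 14 m/s east, v_B = 14 m/s east
Both move in the same direction; relative speed = |v_A - v_B|
|14 - 14| = |0|
= 0 m/s

0 m/s


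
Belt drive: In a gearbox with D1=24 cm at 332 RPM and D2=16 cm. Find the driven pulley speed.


Given: D1 = 24 cm, w1 = 332 RPM, D2 = 16 cm
Using D1*w1 = D2*w2
w2 = D1*w1 / D2
w2 = 24*332 / 16
w2 = 7968 / 16
w2 = 498 RPM

498 RPM


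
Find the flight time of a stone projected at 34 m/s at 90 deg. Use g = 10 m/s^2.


Given: v0 = 34 m/s, theta = 90 deg, g = 10 m/s^2
sin(90) = 1
Using T = 2*v0*sin(theta) / g
T = 2*34*1 / 10
T = 68 / 10
T = 34/5 s

34/5 s


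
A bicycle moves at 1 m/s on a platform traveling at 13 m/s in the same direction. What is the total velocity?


Given: object velocity = 1 m/s, platform velocity = 13 m/s (same direction)
Using classical velocity addition: v_total = v_object + v_platform
v_total = 1 + 13
v_total = 14 m/s

14 m/s


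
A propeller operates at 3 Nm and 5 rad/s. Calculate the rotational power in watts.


Given: tau = 3 Nm, omega = 5 rad/s
Using P = tau * omega
P = 3 * 5
P = 15 W

15 W


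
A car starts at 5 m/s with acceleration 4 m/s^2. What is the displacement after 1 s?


Given: v0 = 5 m/s, a = 4 m/s^2, t = 1 s
Using s = v0*t + (1/2)*a*t^2
s = 5*1 + (1/2)*4*1^2
s = 5 + (1/2)*4
s = 5 + 2
s = 7

7 m


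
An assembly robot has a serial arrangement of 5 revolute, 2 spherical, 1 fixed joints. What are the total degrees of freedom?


Given: serial robot with 5 revolute, 2 spherical, 1 fixed joints
DOF contribution per joint type: revolute=1, prismatic=1, spherical=3, fixed=0
DOF = 5*1 + 2*3 + 1*0
DOF = 11

11


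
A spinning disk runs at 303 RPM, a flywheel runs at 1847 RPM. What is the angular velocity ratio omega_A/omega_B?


Given: RPM_A = 303, RPM_B = 1847
omega = 2*pi*RPM/60, so omega_A/omega_B = RPM_A / RPM_B
omega_A/omega_B = 303 / 1847
omega_A/omega_B = 303/1847

303/1847


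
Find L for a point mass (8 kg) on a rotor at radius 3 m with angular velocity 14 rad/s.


Given: m = 8 kg, r = 3 m, omega = 14 rad/s
For a point mass: I = m*r^2
I = 8*3^2 = 8*9 = 72
L = I*omega = 72*14
L = 1008 kg*m^2/s

1008 kg*m^2/s


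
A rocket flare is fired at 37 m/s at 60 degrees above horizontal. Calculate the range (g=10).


Given: v0 = 37 m/s, theta = 60 deg, g = 10 m/s^2
sin(2*60) = sin(120) = sqrt(3)/2
Using R = v0^2 * sin(2*theta) / g
R = 37^2 * (sqrt(3)/2) / 10
R = 1369 * sqrt(3) / 20
R = 1369/20*sqrt(3) m

1369/20*sqrt(3) m


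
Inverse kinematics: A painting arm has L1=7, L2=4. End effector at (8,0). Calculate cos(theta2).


Given: L1 = 7, L2 = 4, target (x, y) = (8, 0)
Using cos(theta2) = (x^2 + y^2 - L1^2 - L2^2) / (2*L1*L2)
x^2 + y^2 = 8^2 + 0 = 64
L1^2 + L2^2 = 49 + 16 = 65
Numerator = 64 - 65 = -1
Denominator = 2*7*4 = 56
cos(theta2) = -1/56 = -1/56

-1/56


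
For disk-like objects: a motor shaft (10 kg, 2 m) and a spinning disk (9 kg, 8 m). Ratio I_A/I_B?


Given: M1=10 kg, R1=2 m, M2=9 kg, R2=8 m
For a disk: I = (1/2)*M*R^2, so I_A/I_B = (M1*R1^2)/(M2*R2^2)
M1*R1^2 = 10*4 = 40
M2*R2^2 = 9*64 = 576
I_A/I_B = 40/576 = 5/72

5/72


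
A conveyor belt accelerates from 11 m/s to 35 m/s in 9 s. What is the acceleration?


Given: initial velocity v0 = 11 m/s, final velocity v = 35 m/s, time t = 9 s
Using a = (v - v0) / t
a = (35 - 11) / 9
a = 24 / 9
a = 8/3 m/s^2

8/3 m/s^2


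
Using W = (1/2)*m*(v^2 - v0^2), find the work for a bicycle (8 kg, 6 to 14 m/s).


Given: m = 8 kg, v0 = 6 m/s, v = 14 m/s
Using W = (1/2)*m*(v^2 - v0^2)
v^2 = 14^2 = 196
v0^2 = 6^2 = 36
v^2 - v0^2 = 196 - 36 = 160
W = (1/2)*8*160 = 640 J

640 J


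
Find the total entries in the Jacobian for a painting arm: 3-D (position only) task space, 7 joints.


Given: task space dimension = 3, joints = 7
Jacobian is a 3 x 7 matrix
Total entries = rows * columns
Total = 3 * 7
Total = 21

21


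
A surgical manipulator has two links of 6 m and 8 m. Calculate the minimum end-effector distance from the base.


Given: L1 = 6 m, L2 = 8 m
For a 2-link planar arm, min reach = |L1 - L2| (second link folded back)
Min reach = |6 - 8|
Min reach = 2 m

2 m


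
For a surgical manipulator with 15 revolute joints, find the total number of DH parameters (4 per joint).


Given: 15 joints, 4 DH parameters per joint (d, theta, a, alpha)
Total DH parameters = number_of_joints * 4
Total = 15 * 4
Total = 60

60


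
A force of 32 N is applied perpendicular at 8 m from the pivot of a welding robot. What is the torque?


Given: F = 32 N, r = 8 m, angle = 90 deg (perpendicular)
Using tau = F * r * sin(90)
sin(90) = 1
tau = 32 * 8 * 1
tau = 256 Nm

256 Nm


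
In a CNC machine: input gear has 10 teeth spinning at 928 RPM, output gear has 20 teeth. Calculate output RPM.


Given: N1 = 10 teeth, w1 = 928 RPM, N2 = 20 teeth
Using N1*w1 = N2*w2
w2 = N1*w1 / N2
w2 = 10*928 / 20
w2 = 9280 / 20
w2 = 464 RPM

464 RPM


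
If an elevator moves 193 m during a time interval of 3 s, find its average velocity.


Given: distance d = 193 m, time t = 3 s
Using v = d / t
v = 193 / 3
v = 193/3 m/s

193/3 m/s


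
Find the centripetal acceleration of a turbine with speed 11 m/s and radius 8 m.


Given: v = 11 m/s, r = 8 m
Using a_c = v^2 / r
a_c = 11^2 / 8
a_c = 121 / 8
a_c = 121/8 m/s^2

121/8 m/s^2


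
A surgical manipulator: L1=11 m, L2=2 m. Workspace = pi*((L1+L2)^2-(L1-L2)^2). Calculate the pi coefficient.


Given: L1 = 11, L2 = 2
(L1+L2)^2 = (13)^2 = 169
(L1-L2)^2 = (9)^2 = 81
Difference = 169 - 81 = 88
This equals 4*L1*L2 = 4*11*2 = 88
Workspace area = 88*pi

88


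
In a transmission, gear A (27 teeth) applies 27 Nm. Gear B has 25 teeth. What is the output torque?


Given: N1 = 27, N2 = 25, T1 = 27 Nm
Using T2/T1 = N2/N1
T2 = T1 * N2 / N1
T2 = 27 * 25 / 27
T2 = 675 / 27
T2 = 25 Nm

25 Nm


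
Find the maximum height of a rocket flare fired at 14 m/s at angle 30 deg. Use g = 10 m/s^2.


Given: v0 = 14 m/s, theta = 30 deg, g = 10 m/s^2
sin^2(30) = 1/4
Using H = v0^2 * sin^2(theta) / (2*g)
H = 14^2 * 1/4 / (2*10)
H = 196 * 1/4 / 20
H = 49 / 20
H = 49/20 m

49/20 m


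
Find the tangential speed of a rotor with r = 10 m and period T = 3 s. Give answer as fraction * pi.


Given: radius r = 10 m, period T = 3 s
Using v = 2*pi*r / T
v = 2*pi*10 / 3
v = 20*pi / 3
v = 20/3*pi m/s

20/3*pi m/s


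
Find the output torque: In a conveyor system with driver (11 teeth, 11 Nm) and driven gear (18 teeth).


Given: N1 = 11, N2 = 18, T1 = 11 Nm
Using T2/T1 = N2/N1
T2 = T1 * N2 / N1
T2 = 11 * 18 / 11
T2 = 198 / 11
T2 = 18 Nm

18 Nm


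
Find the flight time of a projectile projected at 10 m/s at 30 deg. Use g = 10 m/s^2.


Given: v0 = 10 m/s, theta = 30 deg, g = 10 m/s^2
sin(30) = 1/2
Using T = 2*v0*sin(theta) / g
T = 2*10*1/2 / 10
T = 10 / 10
T = 1 s

1 s


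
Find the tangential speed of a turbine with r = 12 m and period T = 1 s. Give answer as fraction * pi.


Given: radius r = 12 m, period T = 1 s
Using v = 2*pi*r / T
v = 2*pi*12 / 1
v = 24*pi / 1
v = 24*pi m/s

24*pi m/s


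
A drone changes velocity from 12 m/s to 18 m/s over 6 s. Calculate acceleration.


Given: initial velocity v0 = 12 m/s, final velocity v = 18 m/s, time t = 6 s
Using a = (v - v0) / t
a = (18 - 12) / 6
a = 6 / 6
a = 1 m/s^2

1 m/s^2


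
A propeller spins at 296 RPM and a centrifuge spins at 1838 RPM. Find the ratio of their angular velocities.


Given: RPM_A = 296, RPM_B = 1838
omega = 2*pi*RPM/60, so omega_A/omega_B = RPM_A / RPM_B
omega_A/omega_B = 296 / 1838
omega_A/omega_B = 148/919

148/919


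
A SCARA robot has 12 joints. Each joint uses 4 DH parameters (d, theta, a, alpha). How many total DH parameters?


Given: 12 joints, 4 DH parameters per joint (d, theta, a, alpha)
Total DH parameters = number_of_joints * 4
Total = 12 * 4
Total = 48

48


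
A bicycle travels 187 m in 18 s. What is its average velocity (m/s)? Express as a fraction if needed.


Given: distance d = 187 m, time t = 18 s
Using v = d / t
v = 187 / 18
v = 187/18 m/s

187/18 m/s


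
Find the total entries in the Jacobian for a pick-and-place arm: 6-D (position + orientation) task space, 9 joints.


Given: task space dimension = 6, joints = 9
Jacobian is a 6 x 9 matrix
Total entries = rows * columns
Total = 6 * 9
Total = 54

54


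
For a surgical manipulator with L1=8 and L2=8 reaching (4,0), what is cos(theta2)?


Given: L1 = 8, L2 = 8, target (x, y) = (4, 0)
Using cos(theta2) = (x^2 + y^2 - L1^2 - L2^2) / (2*L1*L2)
x^2 + y^2 = 4^2 + 0 = 16
L1^2 + L2^2 = 64 + 64 = 128
Numerator = 16 - 128 = -112
Denominator = 2*8*8 = 128
cos(theta2) = -112/128 = -7/8

-7/8


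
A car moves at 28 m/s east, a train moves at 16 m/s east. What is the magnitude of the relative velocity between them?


Given: v_A = 28 m/s east, v_B = 16 m/s east
Both move in the same direction; relative speed = |v_A - v_B|
|28 - 16| = |12|
= 12 m/s

12 m/s


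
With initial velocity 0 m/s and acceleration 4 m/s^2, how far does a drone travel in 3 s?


Given: v0 = 0 m/s, a = 4 m/s^2, t = 3 s
Using s = v0*t + (1/2)*a*t^2
s = 0*3 + (1/2)*4*3^2
s = 0 + (1/2)*36
s = 0 + 18
s = 18

18 m


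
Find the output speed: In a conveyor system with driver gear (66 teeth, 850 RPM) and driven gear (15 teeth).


Given: N1 = 66 teeth, w1 = 850 RPM, N2 = 15 teeth
Using N1*w1 = N2*w2
w2 = N1*w1 / N2
w2 = 66*850 / 15
w2 = 56100 / 15
w2 = 3740 RPM

3740 RPM


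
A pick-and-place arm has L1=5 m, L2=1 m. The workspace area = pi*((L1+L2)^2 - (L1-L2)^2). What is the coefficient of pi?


Given: L1 = 5, L2 = 1
(L1+L2)^2 = (6)^2 = 36
(L1-L2)^2 = (4)^2 = 16
Difference = 36 - 16 = 20
This equals 4*L1*L2 = 4*5*1 = 20
Workspace area = 20*pi

20


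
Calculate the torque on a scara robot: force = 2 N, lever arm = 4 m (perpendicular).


Given: F = 2 N, r = 4 m, angle = 90 deg (perpendicular)
Using tau = F * r * sin(90)
sin(90) = 1
tau = 2 * 4 * 1
tau = 8 Nm

8 Nm


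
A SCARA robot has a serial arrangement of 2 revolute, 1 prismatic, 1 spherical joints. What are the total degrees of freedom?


Given: serial robot with 2 revolute, 1 prismatic, 1 spherical joints
DOF contribution per joint type: revolute=1, prismatic=1, spherical=3, fixed=0
DOF = 2*1 + 1*1 + 1*3
DOF = 6

6


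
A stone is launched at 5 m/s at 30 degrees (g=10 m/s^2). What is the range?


Given: v0 = 5 m/s, theta = 30 deg, g = 10 m/s^2
sin(2*30) = sin(60) = sqrt(3)/2
Using R = v0^2 * sin(2*theta) / g
R = 5^2 * (sqrt(3)/2) / 10
R = 25 * sqrt(3) / 20
R = 5/4*sqrt(3) m

5/4*sqrt(3) m


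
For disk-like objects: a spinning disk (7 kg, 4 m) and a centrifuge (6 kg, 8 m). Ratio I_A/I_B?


Given: M1=7 kg, R1=4 m, M2=6 kg, R2=8 m
For a disk: I = (1/2)*M*R^2, so I_A/I_B = (M1*R1^2)/(M2*R2^2)
M1*R1^2 = 7*16 = 112
M2*R2^2 = 6*64 = 384
I_A/I_B = 112/384 = 7/24

7/24


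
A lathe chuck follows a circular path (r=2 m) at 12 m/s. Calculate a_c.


Given: v = 12 m/s, r = 2 m
Using a_c = v^2 / r
a_c = 12^2 / 2
a_c = 144 / 2
a_c = 72 m/s^2

72 m/s^2


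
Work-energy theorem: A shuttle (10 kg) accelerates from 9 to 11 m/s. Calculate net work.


Given: m = 10 kg, v0 = 9 m/s, v = 11 m/s
Using W = (1/2)*m*(v^2 - v0^2)
v^2 = 11^2 = 121
v0^2 = 9^2 = 81
v^2 - v0^2 = 121 - 81 = 40
W = (1/2)*10*40 = 200 J

200 J


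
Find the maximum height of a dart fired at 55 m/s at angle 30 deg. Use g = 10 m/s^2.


Given: v0 = 55 m/s, theta = 30 deg, g = 10 m/s^2
sin^2(30) = 1/4
Using H = v0^2 * sin^2(theta) / (2*g)
H = 55^2 * 1/4 / (2*10)
H = 3025 * 1/4 / 20
H = 3025/4 / 20
H = 605/16 m

605/16 m


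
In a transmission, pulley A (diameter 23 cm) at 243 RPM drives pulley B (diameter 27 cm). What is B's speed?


Given: D1 = 23 cm, w1 = 243 RPM, D2 = 27 cm
Using D1*w1 = D2*w2
w2 = D1*w1 / D2
w2 = 23*243 / 27
w2 = 5589 / 27
w2 = 207 RPM

207 RPM


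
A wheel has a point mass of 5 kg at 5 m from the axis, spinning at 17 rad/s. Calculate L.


Given: m = 5 kg, r = 5 m, omega = 17 rad/s
For a point mass: I = m*r^2
I = 5*5^2 = 5*25 = 125
L = I*omega = 125*17
L = 2125 kg*m^2/s

2125 kg*m^2/s


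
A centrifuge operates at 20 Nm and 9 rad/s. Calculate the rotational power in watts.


Given: tau = 20 Nm, omega = 9 rad/s
Using P = tau * omega
P = 20 * 9
P = 180 W

180 W


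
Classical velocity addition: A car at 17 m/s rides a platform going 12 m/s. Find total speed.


Given: object velocity = 17 m/s, platform velocity = 12 m/s (same direction)
Using classical velocity addition: v_total = v_object + v_platform
v_total = 17 + 12
v_total = 29 m/s

29 m/s


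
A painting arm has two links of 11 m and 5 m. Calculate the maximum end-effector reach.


Given: L1 = 11 m, L2 = 5 m
For a 2-link planar arm, max reach = L1 + L2 (fully extended)
Max reach = 11 + 5
Max reach = 16 m

16 m


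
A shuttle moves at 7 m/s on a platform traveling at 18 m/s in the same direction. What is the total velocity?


Given: object velocity = 7 m/s, platform velocity = 18 m/s (same direction)
Using classical velocity addition: v_total = v_object + v_platform
v_total = 7 + 18
v_total = 25 m/s

25 m/s


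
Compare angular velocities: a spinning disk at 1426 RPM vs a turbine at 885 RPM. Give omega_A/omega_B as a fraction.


Given: RPM_A = 1426, RPM_B = 885
omega = 2*pi*RPM/60, so omega_A/omega_B = RPM_A / RPM_B
omega_A/omega_B = 1426 / 885
omega_A/omega_B = 1426/885

1426/885


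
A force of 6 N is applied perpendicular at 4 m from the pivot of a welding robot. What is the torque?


Given: F = 6 N, r = 4 m, angle = 90 deg (perpendicular)
Using tau = F * r * sin(90)
sin(90) = 1
tau = 6 * 4 * 1
tau = 24 Nm

24 Nm


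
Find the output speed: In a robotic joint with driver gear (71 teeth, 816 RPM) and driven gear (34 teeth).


Given: N1 = 71 teeth, w1 = 816 RPM, N2 = 34 teeth
Using N1*w1 = N2*w2
w2 = N1*w1 / N2
w2 = 71*816 / 34
w2 = 57936 / 34
w2 = 1704 RPM

1704 RPM


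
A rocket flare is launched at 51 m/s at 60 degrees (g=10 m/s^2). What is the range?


Given: v0 = 51 m/s, theta = 60 deg, g = 10 m/s^2
sin(2*60) = sin(120) = sqrt(3)/2
Using R = v0^2 * sin(2*theta) / g
R = 51^2 * (sqrt(3)/2) / 10
R = 2601 * sqrt(3) / 20
R = 2601/20*sqrt(3) m

2601/20*sqrt(3) m


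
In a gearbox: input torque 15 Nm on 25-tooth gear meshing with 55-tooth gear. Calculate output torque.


Given: N1 = 25, N2 = 55, T1 = 15 Nm
Using T2/T1 = N2/N1
T2 = T1 * N2 / N1
T2 = 15 * 55 / 25
T2 = 825 / 25
T2 = 33 Nm

33 Nm


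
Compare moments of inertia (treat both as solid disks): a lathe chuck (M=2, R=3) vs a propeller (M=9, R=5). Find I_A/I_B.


Given: M1=2 kg, R1=3 m, M2=9 kg, R2=5 m
For a disk: I = (1/2)*M*R^2, so I_A/I_B = (M1*R1^2)/(M2*R2^2)
M1*R1^2 = 2*9 = 18
M2*R2^2 = 9*25 = 225
I_A/I_B = 18/225 = 2/25

2/25


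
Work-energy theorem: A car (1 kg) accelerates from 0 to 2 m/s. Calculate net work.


Given: m = 1 kg, v0 = 0 m/s, v = 2 m/s
Using W = (1/2)*m*(v^2 - v0^2)
v^2 = 2^2 = 4
v0^2 = 0^2 = 0
v^2 - v0^2 = 4 - 0 = 4
W = (1/2)*1*4 = 2 J

2 J


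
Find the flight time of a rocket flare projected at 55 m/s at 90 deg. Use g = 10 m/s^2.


Given: v0 = 55 m/s, theta = 90 deg, g = 10 m/s^2
sin(90) = 1
Using T = 2*v0*sin(theta) / g
T = 2*55*1 / 10
T = 110 / 10
T = 11 s

11 s


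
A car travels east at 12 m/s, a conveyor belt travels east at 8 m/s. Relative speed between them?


Given: v_A = 12 m/s east, v_B = 8 m/s east
Both move in the same direction; relative speed = |v_A - v_B|
|12 - 8| = |4|
= 4 m/s

4 m/s


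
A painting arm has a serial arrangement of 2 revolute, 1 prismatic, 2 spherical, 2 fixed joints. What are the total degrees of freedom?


Given: serial robot with 2 revolute, 1 prismatic, 2 spherical, 2 fixed joints
DOF contribution per joint type: revolute=1, prismatic=1, spherical=3, fixed=0
DOF = 2*1 + 1*1 + 2*3 + 2*0
DOF = 9

9


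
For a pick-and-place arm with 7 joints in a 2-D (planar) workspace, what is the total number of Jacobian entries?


Given: task space dimension = 2, joints = 7
Jacobian is a 2 x 7 matrix
Total entries = rows * columns
Total = 2 * 7
Total = 14

14


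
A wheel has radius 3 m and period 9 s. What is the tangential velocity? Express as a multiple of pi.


Given: radius r = 3 m, period T = 9 s
Using v = 2*pi*r / T
v = 2*pi*3 / 9
v = 6*pi / 9
v = 2/3*pi m/s

2/3*pi m/s


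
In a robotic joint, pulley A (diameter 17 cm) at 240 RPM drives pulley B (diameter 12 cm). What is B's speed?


Given: D1 = 17 cm, w1 = 240 RPM, D2 = 12 cm
Using D1*w1 = D2*w2
w2 = D1*w1 / D2
w2 = 17*240 / 12
w2 = 4080 / 12
w2 = 340 RPM

340 RPM


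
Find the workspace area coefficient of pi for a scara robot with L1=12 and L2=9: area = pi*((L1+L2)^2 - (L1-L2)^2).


Given: L1 = 12, L2 = 9
(L1+L2)^2 = (21)^2 = 441
(L1-L2)^2 = (3)^2 = 9
Difference = 441 - 9 = 432
This equals 4*L1*L2 = 4*12*9 = 432
Workspace area = 432*pi

432


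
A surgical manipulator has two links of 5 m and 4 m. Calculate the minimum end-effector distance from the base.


Given: L1 = 5 m, L2 = 4 m
For a 2-link planar arm, min reach = |L1 - L2| (second link folded back)
Min reach = |5 - 4|
Min reach = 1 m

1 m


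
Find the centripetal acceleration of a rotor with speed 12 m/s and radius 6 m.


Given: v = 12 m/s, r = 6 m
Using a_c = v^2 / r
a_c = 12^2 / 6
a_c = 144 / 6
a_c = 24 m/s^2

24 m/s^2


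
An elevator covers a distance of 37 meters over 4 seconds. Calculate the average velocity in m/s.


Given: distance d = 37 m, time t = 4 s
Using v = d / t
v = 37 / 4
v = 37/4 m/s

37/4 m/s


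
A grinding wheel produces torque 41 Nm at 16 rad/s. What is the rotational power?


Given: tau = 41 Nm, omega = 16 rad/s
Using P = tau * omega
P = 41 * 16
P = 656 W

656 W


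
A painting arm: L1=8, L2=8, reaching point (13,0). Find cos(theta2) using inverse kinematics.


Given: L1 = 8, L2 = 8, target (x, y) = (13, 0)
Using cos(theta2) = (x^2 + y^2 - L1^2 - L2^2) / (2*L1*L2)
x^2 + y^2 = 13^2 + 0 = 169
L1^2 + L2^2 = 64 + 64 = 128
Numerator = 169 - 128 = 41
Denominator = 2*8*8 = 128
cos(theta2) = 41/128 = 41/128

41/128


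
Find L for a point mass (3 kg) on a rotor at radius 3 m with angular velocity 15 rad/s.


Given: m = 3 kg, r = 3 m, omega = 15 rad/s
For a point mass: I = m*r^2
I = 3*3^2 = 3*9 = 27
L = I*omega = 27*15
L = 405 kg*m^2/s

405 kg*m^2/s


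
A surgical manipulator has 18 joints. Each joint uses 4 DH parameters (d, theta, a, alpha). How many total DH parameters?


Given: 18 joints, 4 DH parameters per joint (d, theta, a, alpha)
Total DH parameters = number_of_joints * 4
Total = 18 * 4
Total = 72

72


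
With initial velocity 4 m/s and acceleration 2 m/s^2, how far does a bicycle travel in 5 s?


Given: v0 = 4 m/s, a = 2 m/s^2, t = 5 s
Using s = v0*t + (1/2)*a*t^2
s = 4*5 + (1/2)*2*5^2
s = 20 + (1/2)*50
s = 20 + 25
s = 45

45 m
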